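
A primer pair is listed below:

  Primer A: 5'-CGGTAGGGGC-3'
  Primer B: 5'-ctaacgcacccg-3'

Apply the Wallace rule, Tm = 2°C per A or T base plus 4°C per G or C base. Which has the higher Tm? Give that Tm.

Primer A: A+T=2, G+C=8 → Tm = 2(2)+4(8) = 36°C
Primer B: A+T=4, G+C=8 → Tm = 2(4)+4(8) = 40°C
36°C vs 40°C → primer B is higher.

Primer B, 40°C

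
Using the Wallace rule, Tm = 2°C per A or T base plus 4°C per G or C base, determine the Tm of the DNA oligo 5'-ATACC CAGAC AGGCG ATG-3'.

A=6, C=5, T=2, G=5
So N_AT = 8 and N_GC = 10.
Tm = 2(8) + 4(10) = 16 + 40 = 56°C

56°C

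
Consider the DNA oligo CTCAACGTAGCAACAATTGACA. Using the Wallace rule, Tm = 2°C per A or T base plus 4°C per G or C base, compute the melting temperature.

Counting bases: G=3, C=6, A=9, T=4
A+T = 13, G+C = 9
Tm = 2×13 + 4×9 = 62°C

62°C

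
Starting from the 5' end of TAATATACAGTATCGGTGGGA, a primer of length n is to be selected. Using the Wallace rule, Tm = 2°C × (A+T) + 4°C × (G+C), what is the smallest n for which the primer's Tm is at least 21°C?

First 9 bases: TAATATACA → Tm = 20°C (< 21°C)
First 10 bases: TAATATACAG → Tm = 24°C (≥ 21°C)
Since every base adds ≥2°C, Tm only increases with n, so the threshold is first crossed at n = 10.

n = 10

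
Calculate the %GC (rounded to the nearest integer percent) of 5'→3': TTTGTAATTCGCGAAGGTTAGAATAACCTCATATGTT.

Counting bases: A=11, G=7, C=5, T=14
G+C = 7 + 5 = 12 out of 37 bases
%GC = 12/37 × 100 = 32.43% ≈ 32%

32%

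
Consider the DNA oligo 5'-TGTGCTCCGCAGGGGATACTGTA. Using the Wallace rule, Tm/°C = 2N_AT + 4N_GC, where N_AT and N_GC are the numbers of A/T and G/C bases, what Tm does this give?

72°C

Scanning the sequence gives A=4, C=5, G=8, T=6.
AT pairs contribute 10, GC pairs contribute 13.
Tm = 4·13 + 2·10 = 52 + 20 = 72°C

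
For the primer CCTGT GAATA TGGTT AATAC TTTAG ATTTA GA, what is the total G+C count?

Counting bases: T=13, G=6, C=3, A=10
G+C = 6 + 3 = 9

9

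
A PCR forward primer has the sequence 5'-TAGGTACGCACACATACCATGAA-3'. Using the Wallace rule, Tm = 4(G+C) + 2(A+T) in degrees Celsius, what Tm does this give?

Scanning the sequence gives A=9, T=4, G=4, C=6.
So N_AT = 13 and N_GC = 10.
Tm = 2(13) + 4(10) = 26 + 40 = 66°C

66°C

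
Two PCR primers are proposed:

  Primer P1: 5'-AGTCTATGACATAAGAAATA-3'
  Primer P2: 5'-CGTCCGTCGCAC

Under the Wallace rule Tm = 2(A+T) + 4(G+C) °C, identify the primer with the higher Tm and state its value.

Primer P1, 50°C

Primer P1: A+T=15, G+C=5 → Tm = 2(15)+4(5) = 50°C
Primer P2: A+T=3, G+C=9 → Tm = 2(3)+4(9) = 42°C
50°C vs 42°C → primer P1 is higher.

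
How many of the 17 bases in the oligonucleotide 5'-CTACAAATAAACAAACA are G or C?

Counting bases: A=11, C=4, T=2, G=0
Total G or C: 0 + 4 = 4

4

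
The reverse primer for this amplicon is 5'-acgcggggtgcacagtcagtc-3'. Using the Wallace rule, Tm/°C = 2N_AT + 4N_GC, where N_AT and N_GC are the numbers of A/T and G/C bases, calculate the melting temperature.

C=6, A=4, T=3, G=8
So N_AT = 7 and N_GC = 14.
Tm = 2(7) + 4(14) = 14 + 56 = 70°C

70°C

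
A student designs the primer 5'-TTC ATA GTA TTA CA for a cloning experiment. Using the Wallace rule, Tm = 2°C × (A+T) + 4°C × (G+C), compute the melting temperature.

Scanning the sequence gives C=2, G=1, T=6, A=5.
So N_AT = 11 and N_GC = 3.
Tm = 2(11) + 4(3) = 22 + 12 = 34°C

34°C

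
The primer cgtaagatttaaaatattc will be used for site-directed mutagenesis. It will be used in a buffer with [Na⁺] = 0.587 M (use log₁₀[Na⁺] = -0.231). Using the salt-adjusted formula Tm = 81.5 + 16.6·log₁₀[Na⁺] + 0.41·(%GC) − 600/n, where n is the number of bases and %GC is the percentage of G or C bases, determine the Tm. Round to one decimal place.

54.7°C

Length n = 19. Counting bases: A=8, C=2, G=2, T=7
G+C = 4, so %GC = 4/19 × 100 = 21.053%
Salt term: 16.6 × (-0.231) = -3.835
GC term: 0.41 × 21.053 = 8.632; length term: −600/19 = −31.579
Tm = 81.5 + (-3.835) + 8.632 − 31.579 = 54.718 → 54.7°C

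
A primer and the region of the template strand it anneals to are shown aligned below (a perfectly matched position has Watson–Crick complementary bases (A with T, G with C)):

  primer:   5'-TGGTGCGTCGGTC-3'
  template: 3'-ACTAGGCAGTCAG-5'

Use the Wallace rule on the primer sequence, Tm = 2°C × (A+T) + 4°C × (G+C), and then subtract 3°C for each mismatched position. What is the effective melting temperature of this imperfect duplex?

Primer base counts: A=0, T=4, G=6, C=3 → A+T=4, G+C=9
Perfect-match Tm = 2(4) + 4(9) = 8 + 36 = 44°C
Mismatches (positions where the bases are not complementary): 3 (at positions 3, 5, 10)
Effective Tm = 44 − 3×3 = 44 − 9 = 35°C

35°C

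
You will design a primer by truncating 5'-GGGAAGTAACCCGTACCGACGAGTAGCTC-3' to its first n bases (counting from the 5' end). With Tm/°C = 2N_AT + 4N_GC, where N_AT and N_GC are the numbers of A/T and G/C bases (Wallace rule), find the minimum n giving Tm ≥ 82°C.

n = 26

First 25 bases: GGGAAGTAACCCGTACCGACGAGTA → Tm = 78°C (< 82°C)
First 26 bases: GGGAAGTAACCCGTACCGACGAGTAG → Tm = 82°C (≥ 82°C)
Since every base adds ≥2°C, Tm only increases with n, so the threshold is first crossed at n = 26.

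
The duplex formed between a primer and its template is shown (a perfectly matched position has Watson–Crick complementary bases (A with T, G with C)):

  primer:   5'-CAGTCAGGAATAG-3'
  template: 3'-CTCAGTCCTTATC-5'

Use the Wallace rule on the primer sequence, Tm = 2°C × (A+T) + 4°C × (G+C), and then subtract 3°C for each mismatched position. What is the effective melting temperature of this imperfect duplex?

35°C

Primer base counts: A=5, T=2, G=4, C=2 → A+T=7, G+C=6
Perfect-match Tm = 2(7) + 4(6) = 14 + 24 = 38°C
Mismatches (positions where the bases are not complementary): 1 (at position 1)
Effective Tm = 38 − 1×3 = 38 − 3 = 35°C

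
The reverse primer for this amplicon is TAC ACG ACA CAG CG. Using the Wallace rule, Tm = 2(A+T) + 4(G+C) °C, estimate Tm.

A=5, G=3, C=5, T=1
AT pairs contribute 6, GC pairs contribute 8.
Tm = 4·8 + 2·6 = 32 + 12 = 44°C

44°C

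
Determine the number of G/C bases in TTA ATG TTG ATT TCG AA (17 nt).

4

Base counts: T=8, G=3, A=5, C=1
G+C = 3 + 1 = 4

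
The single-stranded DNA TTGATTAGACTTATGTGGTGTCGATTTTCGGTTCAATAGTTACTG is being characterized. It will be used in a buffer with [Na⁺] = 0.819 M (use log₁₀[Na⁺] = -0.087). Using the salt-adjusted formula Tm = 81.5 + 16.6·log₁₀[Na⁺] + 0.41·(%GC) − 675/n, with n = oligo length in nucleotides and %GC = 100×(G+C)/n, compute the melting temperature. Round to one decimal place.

Length n = 45. A=9, C=5, G=11, T=20
G+C = 16, so %GC = 16/45 × 100 = 35.556%
Salt term: 16.6 × (-0.087) = -1.444
GC term: 0.41 × 35.556 = 14.578; length term: −675/45 = −15
Tm = 81.5 + (-1.444) + 14.578 − 15 = 79.634 → 79.6°C

79.6°C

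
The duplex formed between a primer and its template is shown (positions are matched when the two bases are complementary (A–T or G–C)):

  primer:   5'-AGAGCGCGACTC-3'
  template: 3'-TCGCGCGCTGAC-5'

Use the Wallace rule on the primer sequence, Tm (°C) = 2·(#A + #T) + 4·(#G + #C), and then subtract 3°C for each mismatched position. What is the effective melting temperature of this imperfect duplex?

34°C

Primer base counts: A=3, T=1, G=4, C=4 → A+T=4, G+C=8
Perfect-match Tm = 2(4) + 4(8) = 8 + 32 = 40°C
Mismatches (positions where the bases are not complementary): 2 (at positions 3, 12)
Effective Tm = 40 − 2×3 = 40 − 6 = 34°C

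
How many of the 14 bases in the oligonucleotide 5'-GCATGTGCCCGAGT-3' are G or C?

9

Scanning the sequence gives C=4, G=5, A=2, T=3.
G+C = 5 + 4 = 9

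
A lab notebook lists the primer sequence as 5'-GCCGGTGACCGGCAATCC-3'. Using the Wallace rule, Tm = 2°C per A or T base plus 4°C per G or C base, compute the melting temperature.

62°C

T=2, G=6, C=7, A=3
A+T = 5, G+C = 13
Tm = 2(5) + 4(13) = 10 + 52 = 62°C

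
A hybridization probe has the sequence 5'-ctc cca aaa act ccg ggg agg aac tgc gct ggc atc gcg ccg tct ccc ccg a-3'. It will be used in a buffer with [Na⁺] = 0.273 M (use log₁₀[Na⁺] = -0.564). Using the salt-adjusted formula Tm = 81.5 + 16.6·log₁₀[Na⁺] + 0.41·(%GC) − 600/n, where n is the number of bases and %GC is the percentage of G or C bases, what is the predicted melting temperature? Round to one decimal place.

88.2°C

Length n = 52. Scanning the sequence gives T=7, C=21, G=14, A=10.
G+C = 35, so %GC = 35/52 × 100 = 67.308%
Salt term: 16.6 × (-0.564) = -9.362
GC term: 0.41 × 67.308 = 27.596; length term: −600/52 = −11.538
Tm = 81.5 + (-9.362) + 27.596 − 11.538 = 88.196 → 88.2°C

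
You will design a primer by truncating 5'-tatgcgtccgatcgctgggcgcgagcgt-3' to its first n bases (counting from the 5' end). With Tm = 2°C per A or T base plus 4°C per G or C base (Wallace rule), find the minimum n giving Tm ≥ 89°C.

n = 27

First 26 bases: TATGCGTCCGATCGCTGGGCGCGAGC → Tm = 88°C (< 89°C)
First 27 bases: TATGCGTCCGATCGCTGGGCGCGAGCG → Tm = 92°C (≥ 89°C)
Since every base adds ≥2°C, Tm only increases with n, so the threshold is first crossed at n = 27.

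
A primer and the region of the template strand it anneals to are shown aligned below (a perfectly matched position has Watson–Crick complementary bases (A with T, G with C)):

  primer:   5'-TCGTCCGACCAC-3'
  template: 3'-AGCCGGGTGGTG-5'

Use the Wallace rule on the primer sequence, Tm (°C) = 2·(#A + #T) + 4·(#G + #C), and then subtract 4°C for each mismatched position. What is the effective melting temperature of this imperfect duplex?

32°C

Primer base counts: A=2, T=2, G=2, C=6 → A+T=4, G+C=8
Perfect-match Tm = 2(4) + 4(8) = 8 + 32 = 40°C
Mismatches (positions where the bases are not complementary): 2 (at positions 4, 7)
Effective Tm = 40 − 2×4 = 40 − 8 = 32°C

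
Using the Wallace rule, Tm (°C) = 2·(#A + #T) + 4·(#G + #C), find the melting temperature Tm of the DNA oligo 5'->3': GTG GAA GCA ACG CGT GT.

Counting bases: A=4, C=3, T=3, G=7
AT pairs contribute 7, GC pairs contribute 10.
Tm = 4·10 + 2·7 = 40 + 14 = 54°C

54°C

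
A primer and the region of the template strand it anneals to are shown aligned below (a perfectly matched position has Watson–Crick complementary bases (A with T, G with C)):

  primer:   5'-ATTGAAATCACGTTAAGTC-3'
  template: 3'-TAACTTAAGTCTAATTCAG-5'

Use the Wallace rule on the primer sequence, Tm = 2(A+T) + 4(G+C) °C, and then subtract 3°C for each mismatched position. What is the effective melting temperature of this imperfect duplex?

41°C

Primer base counts: A=7, T=6, G=3, C=3 → A+T=13, G+C=6
Perfect-match Tm = 2(13) + 4(6) = 26 + 24 = 50°C
Mismatches (positions where the bases are not complementary): 3 (at positions 7, 11, 12)
Effective Tm = 50 − 3×3 = 50 − 9 = 41°C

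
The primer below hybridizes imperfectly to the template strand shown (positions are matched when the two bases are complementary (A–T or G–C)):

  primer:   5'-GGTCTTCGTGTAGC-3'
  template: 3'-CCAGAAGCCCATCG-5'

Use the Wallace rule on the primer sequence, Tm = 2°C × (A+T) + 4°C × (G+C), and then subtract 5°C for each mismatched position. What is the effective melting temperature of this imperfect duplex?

Primer base counts: A=1, T=5, G=5, C=3 → A+T=6, G+C=8
Perfect-match Tm = 2(6) + 4(8) = 12 + 32 = 44°C
Mismatches (positions where the bases are not complementary): 1 (at position 9)
Effective Tm = 44 − 1×5 = 44 − 5 = 39°C

39°C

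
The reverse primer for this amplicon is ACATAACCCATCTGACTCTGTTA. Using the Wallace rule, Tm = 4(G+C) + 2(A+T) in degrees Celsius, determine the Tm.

Counting bases: C=7, A=7, G=2, T=7
A+T = 14, G+C = 9
Tm = 2×14 + 4×9 = 64°C

64°C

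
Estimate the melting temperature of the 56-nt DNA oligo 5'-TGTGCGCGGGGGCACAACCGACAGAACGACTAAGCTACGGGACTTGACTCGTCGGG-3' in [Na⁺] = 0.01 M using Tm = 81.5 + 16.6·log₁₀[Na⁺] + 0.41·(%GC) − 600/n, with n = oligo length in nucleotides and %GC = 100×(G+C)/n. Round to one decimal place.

63.2°C

Length n = 56. Counting bases: C=15, T=8, A=13, G=20
G+C = 35, so %GC = 35/56 × 100 = 62.5%
Salt term: 16.6 × (-2) = -33.2
GC term: 0.41 × 62.5 = 25.625; length term: −600/56 = −10.714
Tm = 81.5 + (-33.2) + 25.625 − 10.714 = 63.211 → 63.2°C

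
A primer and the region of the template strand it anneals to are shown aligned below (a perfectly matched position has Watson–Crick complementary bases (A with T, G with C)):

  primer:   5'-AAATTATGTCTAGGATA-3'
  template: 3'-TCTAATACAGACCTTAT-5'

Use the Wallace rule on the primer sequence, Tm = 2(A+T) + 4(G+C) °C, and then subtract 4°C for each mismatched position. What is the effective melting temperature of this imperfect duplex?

30°C

Primer base counts: A=7, T=6, G=3, C=1 → A+T=13, G+C=4
Perfect-match Tm = 2(13) + 4(4) = 26 + 16 = 42°C
Mismatches (positions where the bases are not complementary): 3 (at positions 2, 12, 14)
Effective Tm = 42 − 3×4 = 42 − 12 = 30°C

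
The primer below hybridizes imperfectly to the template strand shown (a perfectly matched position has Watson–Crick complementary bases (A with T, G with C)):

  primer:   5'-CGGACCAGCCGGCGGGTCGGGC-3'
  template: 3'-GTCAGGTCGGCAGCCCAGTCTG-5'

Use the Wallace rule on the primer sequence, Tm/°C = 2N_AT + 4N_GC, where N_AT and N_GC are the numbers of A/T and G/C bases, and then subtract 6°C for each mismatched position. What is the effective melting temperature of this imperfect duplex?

52°C

Primer base counts: A=2, T=1, G=11, C=8 → A+T=3, G+C=19
Perfect-match Tm = 2(3) + 4(19) = 6 + 76 = 82°C
Mismatches (positions where the bases are not complementary): 5 (at positions 2, 4, 12, 19, 21)
Effective Tm = 82 − 5×6 = 82 − 30 = 52°C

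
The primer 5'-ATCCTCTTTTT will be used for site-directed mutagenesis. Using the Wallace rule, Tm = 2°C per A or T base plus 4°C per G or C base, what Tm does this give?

28°C

Base counts: A=1, T=7, G=0, C=3
A+T = 8, G+C = 3
Tm = 2×8 + 4×3 = 28°C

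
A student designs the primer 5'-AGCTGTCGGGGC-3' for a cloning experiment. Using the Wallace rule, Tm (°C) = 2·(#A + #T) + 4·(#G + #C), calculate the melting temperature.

42°C

Base counts: A=1, G=6, T=2, C=3
So N_AT = 3 and N_GC = 9.
Tm = 2(3) + 4(9) = 6 + 36 = 42°C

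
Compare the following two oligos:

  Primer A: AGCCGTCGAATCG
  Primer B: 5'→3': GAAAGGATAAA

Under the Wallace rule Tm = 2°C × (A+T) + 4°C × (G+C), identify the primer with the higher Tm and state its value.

Primer A, 42°C

Primer A: A+T=5, G+C=8 → Tm = 2(5)+4(8) = 42°C
Primer B: A+T=8, G+C=3 → Tm = 2(8)+4(3) = 28°C
42°C vs 28°C → primer A is higher.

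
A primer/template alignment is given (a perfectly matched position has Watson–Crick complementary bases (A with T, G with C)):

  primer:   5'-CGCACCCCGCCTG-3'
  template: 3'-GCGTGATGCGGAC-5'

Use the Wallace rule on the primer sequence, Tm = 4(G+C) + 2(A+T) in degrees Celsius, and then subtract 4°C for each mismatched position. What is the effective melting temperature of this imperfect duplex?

40°C

Primer base counts: A=1, T=1, G=3, C=8 → A+T=2, G+C=11
Perfect-match Tm = 2(2) + 4(11) = 4 + 44 = 48°C
Mismatches (positions where the bases are not complementary): 2 (at positions 6, 7)
Effective Tm = 48 − 2×4 = 48 − 8 = 40°C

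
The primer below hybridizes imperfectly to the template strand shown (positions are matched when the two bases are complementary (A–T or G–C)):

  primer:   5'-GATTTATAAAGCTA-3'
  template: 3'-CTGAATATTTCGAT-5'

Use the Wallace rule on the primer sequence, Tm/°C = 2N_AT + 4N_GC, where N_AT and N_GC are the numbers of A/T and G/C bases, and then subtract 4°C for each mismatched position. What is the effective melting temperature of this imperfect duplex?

30°C

Primer base counts: A=6, T=5, G=2, C=1 → A+T=11, G+C=3
Perfect-match Tm = 2(11) + 4(3) = 22 + 12 = 34°C
Mismatches (positions where the bases are not complementary): 1 (at position 3)
Effective Tm = 34 − 1×4 = 34 − 4 = 30°C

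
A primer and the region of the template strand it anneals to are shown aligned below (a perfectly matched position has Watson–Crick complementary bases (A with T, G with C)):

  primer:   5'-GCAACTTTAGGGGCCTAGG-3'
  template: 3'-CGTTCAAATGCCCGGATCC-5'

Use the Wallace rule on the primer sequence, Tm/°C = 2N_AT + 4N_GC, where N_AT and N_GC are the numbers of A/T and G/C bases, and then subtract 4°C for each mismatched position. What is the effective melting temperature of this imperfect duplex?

Primer base counts: A=4, T=4, G=7, C=4 → A+T=8, G+C=11
Perfect-match Tm = 2(8) + 4(11) = 16 + 44 = 60°C
Mismatches (positions where the bases are not complementary): 2 (at positions 5, 10)
Effective Tm = 60 − 2×4 = 60 − 8 = 52°C

52°C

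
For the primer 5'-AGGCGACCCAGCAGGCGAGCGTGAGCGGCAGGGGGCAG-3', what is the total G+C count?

29

Base counts: G=19, T=1, C=10, A=8
Total G or C: 19 + 10 = 29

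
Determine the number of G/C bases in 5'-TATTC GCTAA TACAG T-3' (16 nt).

T=6, C=3, A=5, G=2
Total G or C: 2 + 3 = 5

5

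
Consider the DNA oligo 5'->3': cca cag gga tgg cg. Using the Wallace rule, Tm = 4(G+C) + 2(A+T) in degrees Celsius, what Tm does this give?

Scanning the sequence gives A=3, C=4, G=6, T=1.
So N_AT = 4 and N_GC = 10.
Tm = 2(4) + 4(10) = 8 + 40 = 48°C

48°C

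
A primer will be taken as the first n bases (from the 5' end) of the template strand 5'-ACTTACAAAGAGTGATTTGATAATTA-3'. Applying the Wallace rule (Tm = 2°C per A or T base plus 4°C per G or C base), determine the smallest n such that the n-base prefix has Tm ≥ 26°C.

First 9 bases: ACTTACAAA → Tm = 22°C (< 26°C)
First 10 bases: ACTTACAAAG → Tm = 26°C (≥ 26°C)
Since every base adds ≥2°C, Tm only increases with n, so the threshold is first crossed at n = 10.

n = 10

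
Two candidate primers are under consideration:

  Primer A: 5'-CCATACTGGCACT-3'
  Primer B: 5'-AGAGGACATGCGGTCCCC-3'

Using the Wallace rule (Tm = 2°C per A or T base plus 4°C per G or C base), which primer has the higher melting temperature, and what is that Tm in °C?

Primer A: A+T=6, G+C=7 → Tm = 2(6)+4(7) = 40°C
Primer B: A+T=6, G+C=12 → Tm = 2(6)+4(12) = 60°C
40°C vs 60°C → primer B is higher.

Primer B, 60°C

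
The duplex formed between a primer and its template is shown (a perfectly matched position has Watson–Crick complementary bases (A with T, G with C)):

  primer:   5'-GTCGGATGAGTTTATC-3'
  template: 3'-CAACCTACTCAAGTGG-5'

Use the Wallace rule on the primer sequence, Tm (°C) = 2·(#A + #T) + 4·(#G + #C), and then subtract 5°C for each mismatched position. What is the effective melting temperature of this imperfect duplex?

Primer base counts: A=3, T=6, G=5, C=2 → A+T=9, G+C=7
Perfect-match Tm = 2(9) + 4(7) = 18 + 28 = 46°C
Mismatches (positions where the bases are not complementary): 3 (at positions 3, 13, 15)
Effective Tm = 46 − 3×5 = 46 − 15 = 31°C

31°C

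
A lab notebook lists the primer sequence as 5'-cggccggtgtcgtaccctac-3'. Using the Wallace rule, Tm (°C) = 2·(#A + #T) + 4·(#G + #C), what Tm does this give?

68°C

Scanning the sequence gives T=4, G=6, C=8, A=2.
AT pairs contribute 6, GC pairs contribute 14.
Tm = 2(6) + 4(14) = 12 + 56 = 68°C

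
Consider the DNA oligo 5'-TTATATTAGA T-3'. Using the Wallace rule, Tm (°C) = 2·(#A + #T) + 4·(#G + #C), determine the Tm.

Base counts: G=1, C=0, A=4, T=6
A+T = 10, G+C = 1
Tm = 2×10 + 4×1 = 24°C

24°C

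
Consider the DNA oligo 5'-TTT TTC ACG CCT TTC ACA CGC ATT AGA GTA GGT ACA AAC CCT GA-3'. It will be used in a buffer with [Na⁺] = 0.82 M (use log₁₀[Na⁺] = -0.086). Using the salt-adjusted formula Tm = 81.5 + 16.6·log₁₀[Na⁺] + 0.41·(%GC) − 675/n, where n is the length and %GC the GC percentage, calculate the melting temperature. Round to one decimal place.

82.4°C

Length n = 44. Scanning the sequence gives C=12, A=12, G=7, T=13.
G+C = 19, so %GC = 19/44 × 100 = 43.182%
Salt term: 16.6 × (-0.086) = -1.428
GC term: 0.41 × 43.182 = 17.705; length term: −675/44 = −15.341
Tm = 81.5 + (-1.428) + 17.705 − 15.341 = 82.436 → 82.4°C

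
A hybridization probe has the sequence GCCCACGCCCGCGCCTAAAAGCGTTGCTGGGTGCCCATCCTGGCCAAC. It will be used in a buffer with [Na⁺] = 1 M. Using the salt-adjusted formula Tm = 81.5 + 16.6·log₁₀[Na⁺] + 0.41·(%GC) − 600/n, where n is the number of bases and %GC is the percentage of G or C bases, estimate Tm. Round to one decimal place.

97.2°C

Length n = 48. Counting bases: G=13, T=7, C=20, A=8
G+C = 33, so %GC = 33/48 × 100 = 68.75%
Salt term: 16.6 × (0) = 0
GC term: 0.41 × 68.75 = 28.188; length term: −600/48 = −12.5
Tm = 81.5 + (0) + 28.188 − 12.5 = 97.188 → 97.2°C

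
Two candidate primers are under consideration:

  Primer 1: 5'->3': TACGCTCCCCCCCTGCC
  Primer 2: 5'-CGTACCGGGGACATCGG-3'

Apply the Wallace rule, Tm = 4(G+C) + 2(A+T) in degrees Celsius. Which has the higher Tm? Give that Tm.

Primer 1, 60°C

Primer 1: A+T=4, G+C=13 → Tm = 2(4)+4(13) = 60°C
Primer 2: A+T=5, G+C=12 → Tm = 2(5)+4(12) = 58°C
60°C vs 58°C → primer 1 is higher.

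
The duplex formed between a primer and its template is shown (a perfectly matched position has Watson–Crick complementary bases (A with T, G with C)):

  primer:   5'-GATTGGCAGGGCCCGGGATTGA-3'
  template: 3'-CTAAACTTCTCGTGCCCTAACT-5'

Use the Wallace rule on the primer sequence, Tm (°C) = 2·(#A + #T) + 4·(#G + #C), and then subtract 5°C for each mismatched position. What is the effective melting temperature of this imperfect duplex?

52°C

Primer base counts: A=4, T=4, G=10, C=4 → A+T=8, G+C=14
Perfect-match Tm = 2(8) + 4(14) = 16 + 56 = 72°C
Mismatches (positions where the bases are not complementary): 4 (at positions 5, 7, 10, 13)
Effective Tm = 72 − 4×5 = 72 − 20 = 52°C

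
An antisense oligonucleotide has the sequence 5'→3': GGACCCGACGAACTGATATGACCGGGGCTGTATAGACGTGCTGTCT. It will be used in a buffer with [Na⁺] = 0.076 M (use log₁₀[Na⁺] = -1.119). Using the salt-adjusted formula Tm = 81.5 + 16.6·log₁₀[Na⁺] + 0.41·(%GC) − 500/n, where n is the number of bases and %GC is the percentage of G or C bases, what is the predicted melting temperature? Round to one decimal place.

75.2°C

Length n = 46. Base counts: T=10, C=11, G=15, A=10
G+C = 26, so %GC = 26/46 × 100 = 56.522%
Salt term: 16.6 × (-1.119) = -18.575
GC term: 0.41 × 56.522 = 23.174; length term: −500/46 = −10.87
Tm = 81.5 + (-18.575) + 23.174 − 10.87 = 75.229 → 75.2°C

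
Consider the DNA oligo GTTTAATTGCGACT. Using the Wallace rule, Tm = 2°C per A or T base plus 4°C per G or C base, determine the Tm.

38°C

Counting bases: G=3, A=3, T=6, C=2
A+T = 9, G+C = 5
Tm = 4·5 + 2·9 = 20 + 18 = 38°C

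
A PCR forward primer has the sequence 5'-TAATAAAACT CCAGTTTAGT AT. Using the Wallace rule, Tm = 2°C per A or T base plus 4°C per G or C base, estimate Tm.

54°C

Scanning the sequence gives A=9, T=8, G=2, C=3.
A+T = 17, G+C = 5
Tm = 2(17) + 4(5) = 34 + 20 = 54°C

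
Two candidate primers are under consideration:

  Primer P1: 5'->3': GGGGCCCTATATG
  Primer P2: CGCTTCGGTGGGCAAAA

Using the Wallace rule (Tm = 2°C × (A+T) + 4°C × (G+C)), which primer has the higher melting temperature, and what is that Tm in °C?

Primer P2, 54°C

Primer P1: A+T=5, G+C=8 → Tm = 2(5)+4(8) = 42°C
Primer P2: A+T=7, G+C=10 → Tm = 2(7)+4(10) = 54°C
42°C vs 54°C → primer P2 is higher.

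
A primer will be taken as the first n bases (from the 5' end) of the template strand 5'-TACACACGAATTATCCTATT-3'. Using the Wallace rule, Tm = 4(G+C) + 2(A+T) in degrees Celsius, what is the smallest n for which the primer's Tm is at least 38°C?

n = 15

First 14 bases: TACACACGAATTAT → Tm = 36°C (< 38°C)
First 15 bases: TACACACGAATTATC → Tm = 40°C (≥ 38°C)
Since every base adds ≥2°C, Tm only increases with n, so the threshold is first crossed at n = 15.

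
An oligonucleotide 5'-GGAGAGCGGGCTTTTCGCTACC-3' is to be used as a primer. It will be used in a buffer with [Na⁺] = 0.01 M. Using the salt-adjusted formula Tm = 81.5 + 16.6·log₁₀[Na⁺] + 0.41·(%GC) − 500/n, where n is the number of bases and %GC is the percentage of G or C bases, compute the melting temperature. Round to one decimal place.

Length n = 22. T=5, G=8, C=6, A=3
G+C = 14, so %GC = 14/22 × 100 = 63.636%
Salt term: 16.6 × (-2) = -33.2
GC term: 0.41 × 63.636 = 26.091; length term: −500/22 = −22.727
Tm = 81.5 + (-33.2) + 26.091 − 22.727 = 51.664 → 51.7°C

51.7°C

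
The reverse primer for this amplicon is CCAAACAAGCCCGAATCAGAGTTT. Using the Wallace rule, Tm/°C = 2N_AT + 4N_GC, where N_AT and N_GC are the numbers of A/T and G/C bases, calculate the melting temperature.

70°C

Base counts: C=7, G=4, A=9, T=4
So N_AT = 13 and N_GC = 11.
Tm = 2(13) + 4(11) = 26 + 44 = 70°C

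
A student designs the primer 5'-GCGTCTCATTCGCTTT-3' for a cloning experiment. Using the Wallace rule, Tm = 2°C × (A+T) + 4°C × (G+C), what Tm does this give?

Scanning the sequence gives C=5, T=7, A=1, G=3.
AT pairs contribute 8, GC pairs contribute 8.
Tm = 4·8 + 2·8 = 32 + 16 = 48°C

48°C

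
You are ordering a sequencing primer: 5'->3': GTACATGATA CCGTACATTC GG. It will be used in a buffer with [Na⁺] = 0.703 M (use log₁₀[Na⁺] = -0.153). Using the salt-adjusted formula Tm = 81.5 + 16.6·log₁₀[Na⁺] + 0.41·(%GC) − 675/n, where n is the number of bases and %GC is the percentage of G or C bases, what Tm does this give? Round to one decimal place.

66.9°C

Length n = 22. G=5, C=5, A=6, T=6
G+C = 10, so %GC = 10/22 × 100 = 45.455%
Salt term: 16.6 × (-0.153) = -2.54
GC term: 0.41 × 45.455 = 18.637; length term: −675/22 = −30.682
Tm = 81.5 + (-2.54) + 18.637 − 30.682 = 66.915 → 66.9°C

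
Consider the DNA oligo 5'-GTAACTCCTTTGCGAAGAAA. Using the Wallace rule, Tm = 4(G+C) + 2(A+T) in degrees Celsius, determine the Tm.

Base counts: T=5, C=4, A=7, G=4
A+T = 12, G+C = 8
Tm = 2×12 + 4×8 = 56°C

56°C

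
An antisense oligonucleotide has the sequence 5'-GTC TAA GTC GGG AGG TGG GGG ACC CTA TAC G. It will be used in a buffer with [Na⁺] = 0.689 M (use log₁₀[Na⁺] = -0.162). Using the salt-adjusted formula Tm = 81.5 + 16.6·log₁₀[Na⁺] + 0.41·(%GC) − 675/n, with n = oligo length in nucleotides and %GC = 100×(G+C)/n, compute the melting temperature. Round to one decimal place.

82.2°C

Length n = 31. Scanning the sequence gives C=6, T=6, G=13, A=6.
G+C = 19, so %GC = 19/31 × 100 = 61.29%
Salt term: 16.6 × (-0.162) = -2.689
GC term: 0.41 × 61.29 = 25.129; length term: −675/31 = −21.774
Tm = 81.5 + (-2.689) + 25.129 − 21.774 = 82.166 → 82.2°C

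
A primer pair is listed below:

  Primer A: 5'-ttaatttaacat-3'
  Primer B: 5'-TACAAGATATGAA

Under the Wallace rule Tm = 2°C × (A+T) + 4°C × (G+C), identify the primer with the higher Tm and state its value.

Primer A: A+T=11, G+C=1 → Tm = 2(11)+4(1) = 26°C
Primer B: A+T=10, G+C=3 → Tm = 2(10)+4(3) = 32°C
26°C vs 32°C → primer B is higher.

Primer B, 32°C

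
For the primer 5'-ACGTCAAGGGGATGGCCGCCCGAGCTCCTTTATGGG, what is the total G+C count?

23

C=10, T=7, G=13, A=6
Total G or C: 13 + 10 = 23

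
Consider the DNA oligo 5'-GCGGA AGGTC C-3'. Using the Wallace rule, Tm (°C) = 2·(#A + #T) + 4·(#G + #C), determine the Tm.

38°C

Scanning the sequence gives C=3, A=2, T=1, G=5.
AT pairs contribute 3, GC pairs contribute 8.
Tm = 2×3 + 4×8 = 38°C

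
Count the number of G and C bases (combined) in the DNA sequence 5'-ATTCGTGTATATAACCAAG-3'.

G=3, C=3, T=6, A=7
G+C = 3 + 3 = 6

6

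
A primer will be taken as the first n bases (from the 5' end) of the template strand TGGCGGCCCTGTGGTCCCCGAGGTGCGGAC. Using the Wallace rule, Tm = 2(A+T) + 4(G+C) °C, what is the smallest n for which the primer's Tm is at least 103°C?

n = 30

First 29 bases: TGGCGGCCCTGTGGTCCCCGAGGTGCGGA → Tm = 102°C (< 103°C)
First 30 bases: TGGCGGCCCTGTGGTCCCCGAGGTGCGGAC → Tm = 106°C (≥ 103°C)
Since every base adds ≥2°C, Tm only increases with n, so the threshold is first crossed at n = 30.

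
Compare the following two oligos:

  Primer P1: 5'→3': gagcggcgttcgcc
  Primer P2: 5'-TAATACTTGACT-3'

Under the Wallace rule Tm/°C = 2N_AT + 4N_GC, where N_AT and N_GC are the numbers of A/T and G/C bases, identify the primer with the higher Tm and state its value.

Primer P1, 50°C

Primer P1: A+T=3, G+C=11 → Tm = 2(3)+4(11) = 50°C
Primer P2: A+T=9, G+C=3 → Tm = 2(9)+4(3) = 30°C
50°C vs 30°C → primer P1 is higher.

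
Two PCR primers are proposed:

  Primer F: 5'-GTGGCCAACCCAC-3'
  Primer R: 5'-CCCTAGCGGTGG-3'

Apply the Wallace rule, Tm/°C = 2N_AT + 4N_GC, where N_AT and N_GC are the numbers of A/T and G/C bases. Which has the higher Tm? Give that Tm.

Primer F: A+T=4, G+C=9 → Tm = 2(4)+4(9) = 44°C
Primer R: A+T=3, G+C=9 → Tm = 2(3)+4(9) = 42°C
44°C vs 42°C → primer F is higher.

Primer F, 44°C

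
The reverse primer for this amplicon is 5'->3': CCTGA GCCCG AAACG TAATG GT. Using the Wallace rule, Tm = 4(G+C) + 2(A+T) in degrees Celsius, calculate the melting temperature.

A=6, T=4, C=6, G=6
AT pairs contribute 10, GC pairs contribute 12.
Tm = 2(10) + 4(12) = 20 + 48 = 68°C

68°C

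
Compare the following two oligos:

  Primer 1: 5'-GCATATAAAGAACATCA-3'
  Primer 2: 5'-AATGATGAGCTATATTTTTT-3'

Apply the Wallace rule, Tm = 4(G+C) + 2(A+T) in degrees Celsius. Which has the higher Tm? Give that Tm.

Primer 2, 48°C

Primer 1: A+T=12, G+C=5 → Tm = 2(12)+4(5) = 44°C
Primer 2: A+T=16, G+C=4 → Tm = 2(16)+4(4) = 48°C
44°C vs 48°C → primer 2 is higher.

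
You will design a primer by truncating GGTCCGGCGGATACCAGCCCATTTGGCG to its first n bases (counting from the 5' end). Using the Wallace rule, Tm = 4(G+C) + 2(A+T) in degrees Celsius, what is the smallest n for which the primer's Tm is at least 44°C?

First 12 bases: GGTCCGGCGGAT → Tm = 42°C (< 44°C)
First 13 bases: GGTCCGGCGGATA → Tm = 44°C (≥ 44°C)
Each additional base adds 2°C (A/T) or 4°C (G/C), so Tm is non-decreasing in n; n = 13 is the first length to reach 44°C.

n = 13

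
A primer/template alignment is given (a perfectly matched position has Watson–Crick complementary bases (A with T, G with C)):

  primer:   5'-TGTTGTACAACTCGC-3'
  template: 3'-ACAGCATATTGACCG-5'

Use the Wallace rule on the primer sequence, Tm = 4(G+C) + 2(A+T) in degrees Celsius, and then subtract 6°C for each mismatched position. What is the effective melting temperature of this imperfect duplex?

Primer base counts: A=3, T=5, G=3, C=4 → A+T=8, G+C=7
Perfect-match Tm = 2(8) + 4(7) = 16 + 28 = 44°C
Mismatches (positions where the bases are not complementary): 3 (at positions 4, 8, 13)
Effective Tm = 44 − 3×6 = 44 − 18 = 26°C

26°C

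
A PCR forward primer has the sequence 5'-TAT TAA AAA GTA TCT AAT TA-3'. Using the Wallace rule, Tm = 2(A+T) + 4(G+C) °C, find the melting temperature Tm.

44°C

Scanning the sequence gives C=1, A=10, T=8, G=1.
AT pairs contribute 18, GC pairs contribute 2.
Tm = 4·2 + 2·18 = 8 + 36 = 44°C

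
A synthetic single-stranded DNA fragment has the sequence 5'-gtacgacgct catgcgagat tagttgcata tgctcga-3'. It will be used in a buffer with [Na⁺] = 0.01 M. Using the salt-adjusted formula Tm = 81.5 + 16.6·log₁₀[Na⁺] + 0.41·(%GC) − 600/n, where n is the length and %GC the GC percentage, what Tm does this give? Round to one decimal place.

52.0°C

Length n = 37. Scanning the sequence gives G=10, A=9, T=10, C=8.
G+C = 18, so %GC = 18/37 × 100 = 48.649%
Salt term: 16.6 × (-2) = -33.2
GC term: 0.41 × 48.649 = 19.946; length term: −600/37 = −16.216
Tm = 81.5 + (-33.2) + 19.946 − 16.216 = 52.03 → 52.0°C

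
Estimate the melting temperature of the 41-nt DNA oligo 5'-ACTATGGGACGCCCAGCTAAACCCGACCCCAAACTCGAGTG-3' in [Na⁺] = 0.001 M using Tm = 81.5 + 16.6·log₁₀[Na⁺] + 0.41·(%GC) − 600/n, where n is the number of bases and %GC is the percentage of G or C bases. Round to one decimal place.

41.1°C

Length n = 41. T=5, A=12, C=15, G=9
G+C = 24, so %GC = 24/41 × 100 = 58.537%
Salt term: 16.6 × (-3) = -49.8
GC term: 0.41 × 58.537 = 24; length term: −600/41 = −14.634
Tm = 81.5 + (-49.8) + 24 − 14.634 = 41.066 → 41.1°C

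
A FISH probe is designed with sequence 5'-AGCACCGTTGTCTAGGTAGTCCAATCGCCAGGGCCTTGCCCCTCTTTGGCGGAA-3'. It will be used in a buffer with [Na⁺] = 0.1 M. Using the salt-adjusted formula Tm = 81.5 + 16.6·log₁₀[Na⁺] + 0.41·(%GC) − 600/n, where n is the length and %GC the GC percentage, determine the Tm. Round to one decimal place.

Length n = 54. T=13, G=15, A=9, C=17
G+C = 32, so %GC = 32/54 × 100 = 59.259%
Salt term: 16.6 × (-1) = -16.6
GC term: 0.41 × 59.259 = 24.296; length term: −600/54 = −11.111
Tm = 81.5 + (-16.6) + 24.296 − 11.111 = 78.085 → 78.1°C

78.1°C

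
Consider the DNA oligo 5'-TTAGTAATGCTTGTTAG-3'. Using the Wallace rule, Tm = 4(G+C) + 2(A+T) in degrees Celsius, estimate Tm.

T=8, G=4, C=1, A=4
So N_AT = 12 and N_GC = 5.
Tm = 2(12) + 4(5) = 24 + 20 = 44°C

44°C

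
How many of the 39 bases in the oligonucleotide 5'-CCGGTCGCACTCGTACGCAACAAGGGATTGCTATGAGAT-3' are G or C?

Counting bases: C=10, G=11, T=8, A=10
Total G or C: 11 + 10 = 21

21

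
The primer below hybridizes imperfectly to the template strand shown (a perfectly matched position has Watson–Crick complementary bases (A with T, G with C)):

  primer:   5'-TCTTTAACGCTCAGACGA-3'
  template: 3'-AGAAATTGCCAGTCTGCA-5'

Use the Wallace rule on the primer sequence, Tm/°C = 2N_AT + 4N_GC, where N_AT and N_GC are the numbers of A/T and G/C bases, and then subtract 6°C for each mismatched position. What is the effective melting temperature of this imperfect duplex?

40°C

Primer base counts: A=5, T=5, G=3, C=5 → A+T=10, G+C=8
Perfect-match Tm = 2(10) + 4(8) = 20 + 32 = 52°C
Mismatches (positions where the bases are not complementary): 2 (at positions 10, 18)
Effective Tm = 52 − 2×6 = 52 − 12 = 40°C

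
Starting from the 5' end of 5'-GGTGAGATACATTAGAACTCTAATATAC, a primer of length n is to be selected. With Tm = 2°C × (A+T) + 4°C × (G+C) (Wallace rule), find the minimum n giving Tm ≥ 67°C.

First 25 bases: GGTGAGATACATTAGAACTCTAATA → Tm = 66°C (< 67°C)
First 26 bases: GGTGAGATACATTAGAACTCTAATAT → Tm = 68°C (≥ 67°C)
Since every base adds ≥2°C, Tm only increases with n, so the threshold is first crossed at n = 26.

n = 26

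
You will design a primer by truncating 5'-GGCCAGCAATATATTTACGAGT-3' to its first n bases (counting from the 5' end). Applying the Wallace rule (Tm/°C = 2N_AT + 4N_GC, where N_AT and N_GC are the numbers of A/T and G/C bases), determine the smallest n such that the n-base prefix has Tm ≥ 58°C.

First 20 bases: GGCCAGCAATATATTTACGA → Tm = 56°C (< 58°C)
First 21 bases: GGCCAGCAATATATTTACGAG → Tm = 60°C (≥ 58°C)
Since every base adds ≥2°C, Tm only increases with n, so the threshold is first crossed at n = 21.

n = 21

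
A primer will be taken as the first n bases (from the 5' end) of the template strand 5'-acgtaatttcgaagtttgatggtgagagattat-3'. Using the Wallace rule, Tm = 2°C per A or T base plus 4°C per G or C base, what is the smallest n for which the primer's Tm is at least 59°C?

n = 22

First 21 bases: ACGTAATTTCGAAGTTTGATG → Tm = 56°C (< 59°C)
First 22 bases: ACGTAATTTCGAAGTTTGATGG → Tm = 60°C (≥ 59°C)
Since every base adds ≥2°C, Tm only increases with n, so the threshold is first crossed at n = 22.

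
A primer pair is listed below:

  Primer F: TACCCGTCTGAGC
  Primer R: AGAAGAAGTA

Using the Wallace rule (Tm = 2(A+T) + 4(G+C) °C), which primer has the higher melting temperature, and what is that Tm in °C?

Primer F, 42°C

Primer F: A+T=5, G+C=8 → Tm = 2(5)+4(8) = 42°C
Primer R: A+T=7, G+C=3 → Tm = 2(7)+4(3) = 26°C
42°C vs 26°C → primer F is higher.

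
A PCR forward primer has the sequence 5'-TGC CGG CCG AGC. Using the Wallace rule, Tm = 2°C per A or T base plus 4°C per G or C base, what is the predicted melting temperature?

44°C

G=5, A=1, T=1, C=5
A+T = 2, G+C = 10
Tm = 4·10 + 2·2 = 40 + 4 = 44°C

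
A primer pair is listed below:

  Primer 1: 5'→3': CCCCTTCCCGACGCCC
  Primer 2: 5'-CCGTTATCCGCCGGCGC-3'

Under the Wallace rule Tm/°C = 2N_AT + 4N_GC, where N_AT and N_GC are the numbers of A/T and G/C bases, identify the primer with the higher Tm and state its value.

Primer 2, 60°C

Primer 1: A+T=3, G+C=13 → Tm = 2(3)+4(13) = 58°C
Primer 2: A+T=4, G+C=13 → Tm = 2(4)+4(13) = 60°C
58°C vs 60°C → primer 2 is higher.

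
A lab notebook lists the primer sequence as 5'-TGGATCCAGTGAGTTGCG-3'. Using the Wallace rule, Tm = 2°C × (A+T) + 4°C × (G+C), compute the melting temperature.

Scanning the sequence gives A=3, G=7, C=3, T=5.
A+T = 8, G+C = 10
Tm = 4·10 + 2·8 = 40 + 16 = 56°C

56°C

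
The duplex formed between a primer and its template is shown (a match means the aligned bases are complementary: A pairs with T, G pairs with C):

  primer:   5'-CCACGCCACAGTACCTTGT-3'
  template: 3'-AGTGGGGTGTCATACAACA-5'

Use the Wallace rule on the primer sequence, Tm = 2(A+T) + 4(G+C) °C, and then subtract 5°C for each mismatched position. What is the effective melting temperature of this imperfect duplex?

40°C

Primer base counts: A=4, T=4, G=3, C=8 → A+T=8, G+C=11
Perfect-match Tm = 2(8) + 4(11) = 16 + 44 = 60°C
Mismatches (positions where the bases are not complementary): 4 (at positions 1, 5, 14, 15)
Effective Tm = 60 − 4×5 = 60 − 20 = 40°C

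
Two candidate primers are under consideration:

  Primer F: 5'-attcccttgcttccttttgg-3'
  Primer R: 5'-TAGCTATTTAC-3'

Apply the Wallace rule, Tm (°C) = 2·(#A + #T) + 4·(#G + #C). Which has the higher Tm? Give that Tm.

Primer F: A+T=11, G+C=9 → Tm = 2(11)+4(9) = 58°C
Primer R: A+T=8, G+C=3 → Tm = 2(8)+4(3) = 28°C
58°C vs 28°C → primer F is higher.

Primer F, 58°C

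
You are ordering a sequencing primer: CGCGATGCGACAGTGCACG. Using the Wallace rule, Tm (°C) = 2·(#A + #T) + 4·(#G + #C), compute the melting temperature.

64°C

Counting bases: T=2, C=6, G=7, A=4
AT pairs contribute 6, GC pairs contribute 13.
Tm = 2(6) + 4(13) = 12 + 52 = 64°C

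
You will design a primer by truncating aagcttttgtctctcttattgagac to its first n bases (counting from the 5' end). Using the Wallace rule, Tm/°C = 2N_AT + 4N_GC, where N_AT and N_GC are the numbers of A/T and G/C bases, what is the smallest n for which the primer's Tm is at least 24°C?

First 8 bases: AAGCTTTT → Tm = 20°C (< 24°C)
First 9 bases: AAGCTTTTG → Tm = 24°C (≥ 24°C)
Each additional base adds 2°C (A/T) or 4°C (G/C), so Tm is non-decreasing in n; n = 9 is the first length to reach 24°C.

n = 9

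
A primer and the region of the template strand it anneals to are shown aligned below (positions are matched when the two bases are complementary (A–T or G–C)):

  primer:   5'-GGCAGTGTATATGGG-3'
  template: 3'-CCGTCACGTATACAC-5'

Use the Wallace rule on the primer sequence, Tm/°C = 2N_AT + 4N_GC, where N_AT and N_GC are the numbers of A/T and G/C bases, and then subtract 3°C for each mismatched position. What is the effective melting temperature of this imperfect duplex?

40°C

Primer base counts: A=3, T=4, G=7, C=1 → A+T=7, G+C=8
Perfect-match Tm = 2(7) + 4(8) = 14 + 32 = 46°C
Mismatches (positions where the bases are not complementary): 2 (at positions 8, 14)
Effective Tm = 46 − 2×3 = 46 − 6 = 40°C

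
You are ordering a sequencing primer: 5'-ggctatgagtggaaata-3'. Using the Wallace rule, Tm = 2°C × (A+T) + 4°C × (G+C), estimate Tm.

48°C

Scanning the sequence gives G=6, T=4, A=6, C=1.
AT pairs contribute 10, GC pairs contribute 7.
Tm = 4·7 + 2·10 = 28 + 20 = 48°C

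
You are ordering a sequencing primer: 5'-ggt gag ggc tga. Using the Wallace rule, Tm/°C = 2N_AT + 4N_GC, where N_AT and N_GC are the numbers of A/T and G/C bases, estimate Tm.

Scanning the sequence gives G=7, C=1, T=2, A=2.
So N_AT = 4 and N_GC = 8.
Tm = 4·8 + 2·4 = 32 + 8 = 40°C

40°C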